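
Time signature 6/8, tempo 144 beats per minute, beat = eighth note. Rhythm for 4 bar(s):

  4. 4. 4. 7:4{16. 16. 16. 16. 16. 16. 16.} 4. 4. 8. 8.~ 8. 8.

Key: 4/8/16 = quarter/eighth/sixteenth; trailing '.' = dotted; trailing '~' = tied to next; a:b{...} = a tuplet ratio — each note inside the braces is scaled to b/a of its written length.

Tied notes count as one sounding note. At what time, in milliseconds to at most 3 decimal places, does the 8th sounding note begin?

note 8 onset = 75/7b = 4464.286ms

1. 0.0ms @ 0 + 1250.0ms (3)
2. 1250.0ms @ 3 + 1250.0ms (3)
3. 2500.0ms @ 6 + 1250.0ms (3)
4. 3750.0ms @ 9 + 178.571ms (3/7)
5. 3928.571ms @ 66/7 + 178.571ms (3/7)
6. 4107.143ms @ 69/7 + 178.571ms (3/7)
7. 4285.714ms @ 72/7 + 178.571ms (3/7)
8. 4464.286ms @ 75/7 + 178.571ms (3/7)
9. 4642.857ms @ 78/7 + 178.571ms (3/7)
10. 4821.429ms @ 81/7 + 178.571ms (3/7)
11. 5000.0ms @ 12 + 1250.0ms (3)
12. 6250.0ms @ 15 + 1250.0ms (3)
13. 7500.0ms @ 18 + 625.0ms (3/2)
14. 8125.0ms @ 39/2 + 1250.0ms (3)
15. 9375.0ms @ 45/2 + 625.0ms (3/2)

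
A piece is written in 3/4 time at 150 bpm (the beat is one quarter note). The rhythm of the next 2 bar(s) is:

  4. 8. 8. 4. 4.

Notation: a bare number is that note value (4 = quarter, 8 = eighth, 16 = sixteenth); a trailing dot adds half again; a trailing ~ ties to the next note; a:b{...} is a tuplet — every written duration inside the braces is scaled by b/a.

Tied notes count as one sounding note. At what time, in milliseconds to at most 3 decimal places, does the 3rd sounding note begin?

1. 0.0ms @ 0 + 600.0ms (3/2)
2. 600.0ms @ 3/2 + 300.0ms (3/4)
3. 900.0ms @ 9/4 + 300.0ms (3/4)
4. 1200.0ms @ 3 + 600.0ms (3/2)
5. 1800.0ms @ 9/2 + 600.0ms (3/2)

note 3 onset = 9/4b = 900.0ms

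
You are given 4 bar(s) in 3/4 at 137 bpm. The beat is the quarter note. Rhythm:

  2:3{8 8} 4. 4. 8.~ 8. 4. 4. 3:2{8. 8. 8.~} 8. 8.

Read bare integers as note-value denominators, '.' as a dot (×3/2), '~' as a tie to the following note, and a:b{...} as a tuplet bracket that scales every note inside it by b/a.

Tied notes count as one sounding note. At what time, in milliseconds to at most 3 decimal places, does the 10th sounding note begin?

1. 0.0ms @ 0 + 328.467ms (3/4)
2. 328.467ms @ 3/4 + 328.467ms (3/4)
3. 656.934ms @ 3/2 + 656.934ms (3/2)
4. 1313.869ms @ 3 + 656.934ms (3/2)
5. 1970.803ms @ 9/2 + 656.934ms (3/2)
6. 2627.737ms @ 6 + 656.934ms (3/2)
7. 3284.672ms @ 15/2 + 656.934ms (3/2)
8. 3941.606ms @ 9 + 218.978ms (1/2)
9. 4160.584ms @ 19/2 + 218.978ms (1/2)
10. 4379.562ms @ 10 + 547.445ms (5/4)
11. 4927.007ms @ 45/4 + 328.467ms (3/4)

note 10 onset = 10b = 4379.562ms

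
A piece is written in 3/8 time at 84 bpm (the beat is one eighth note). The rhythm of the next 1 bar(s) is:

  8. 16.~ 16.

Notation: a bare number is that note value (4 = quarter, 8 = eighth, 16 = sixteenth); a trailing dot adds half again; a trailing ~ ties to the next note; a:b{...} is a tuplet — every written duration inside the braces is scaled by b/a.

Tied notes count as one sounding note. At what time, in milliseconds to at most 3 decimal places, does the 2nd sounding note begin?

note 2 onset = 3/2b = 1071.429ms

1. 0.0ms @ 0 + 1071.429ms (3/2)
2. 1071.429ms @ 3/2 + 1071.429ms (3/2)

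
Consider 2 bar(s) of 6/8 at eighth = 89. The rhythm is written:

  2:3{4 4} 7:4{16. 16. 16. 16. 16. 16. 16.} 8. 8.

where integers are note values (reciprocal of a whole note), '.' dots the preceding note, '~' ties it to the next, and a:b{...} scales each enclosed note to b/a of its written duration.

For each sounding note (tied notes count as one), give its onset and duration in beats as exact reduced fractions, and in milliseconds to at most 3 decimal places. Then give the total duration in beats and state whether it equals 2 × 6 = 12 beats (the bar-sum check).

1) 0.0ms=0b +2022.472ms=3b
2) 2022.472ms=3b +2022.472ms=3b
3) 4044.944ms=6b +288.925ms=3/7b
4) 4333.868ms=45/7b +288.925ms=3/7b
5) 4622.793ms=48/7b +288.925ms=3/7b
6) 4911.717ms=51/7b +288.925ms=3/7b
7) 5200.642ms=54/7b +288.925ms=3/7b
8) 5489.567ms=57/7b +288.925ms=3/7b
9) 5778.491ms=60/7b +288.925ms=3/7b
10) 6067.416ms=9b +1011.236ms=3/2b
11) 7078.652ms=21/2b +1011.236ms=3/2b
Σ=12b of 12 (89bpm 6/8) — PASS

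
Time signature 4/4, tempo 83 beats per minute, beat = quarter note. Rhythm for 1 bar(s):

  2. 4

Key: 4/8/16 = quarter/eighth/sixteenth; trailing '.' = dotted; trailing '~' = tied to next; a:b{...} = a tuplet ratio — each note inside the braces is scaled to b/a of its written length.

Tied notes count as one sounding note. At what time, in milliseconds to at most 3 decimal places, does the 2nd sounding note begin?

note 2 onset = 3b = 2168.675ms

1. 0.0ms @ 0 + 2168.675ms (3)
2. 2168.675ms @ 3 + 722.892ms (1)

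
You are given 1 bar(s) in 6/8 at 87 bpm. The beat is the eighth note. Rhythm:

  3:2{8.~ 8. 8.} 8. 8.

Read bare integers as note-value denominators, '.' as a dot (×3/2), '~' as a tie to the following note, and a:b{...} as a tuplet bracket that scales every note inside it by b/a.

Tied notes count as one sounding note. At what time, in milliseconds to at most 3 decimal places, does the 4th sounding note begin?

1. 0.0ms @ 0 + 1379.31ms (2)
2. 1379.31ms @ 2 + 689.655ms (1)
3. 2068.966ms @ 3 + 1034.483ms (3/2)
4. 3103.448ms @ 9/2 + 1034.483ms (3/2)

note 4 onset = 9/2b = 3103.448ms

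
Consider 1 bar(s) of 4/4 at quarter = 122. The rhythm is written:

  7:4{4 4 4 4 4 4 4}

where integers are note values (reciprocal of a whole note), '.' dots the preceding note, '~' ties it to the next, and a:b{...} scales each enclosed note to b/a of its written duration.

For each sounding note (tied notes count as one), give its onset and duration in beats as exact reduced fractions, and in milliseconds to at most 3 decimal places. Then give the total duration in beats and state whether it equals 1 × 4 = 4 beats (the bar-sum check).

1) 0.0ms=0b +281.03ms=4/7b
2) 281.03ms=4/7b +281.03ms=4/7b
3) 562.061ms=8/7b +281.03ms=4/7b
4) 843.091ms=12/7b +281.03ms=4/7b
5) 1124.122ms=16/7b +281.03ms=4/7b
6) 1405.152ms=20/7b +281.03ms=4/7b
7) 1686.183ms=24/7b +281.03ms=4/7b
Σ=4b of 4 (122bpm 4/4) — PASS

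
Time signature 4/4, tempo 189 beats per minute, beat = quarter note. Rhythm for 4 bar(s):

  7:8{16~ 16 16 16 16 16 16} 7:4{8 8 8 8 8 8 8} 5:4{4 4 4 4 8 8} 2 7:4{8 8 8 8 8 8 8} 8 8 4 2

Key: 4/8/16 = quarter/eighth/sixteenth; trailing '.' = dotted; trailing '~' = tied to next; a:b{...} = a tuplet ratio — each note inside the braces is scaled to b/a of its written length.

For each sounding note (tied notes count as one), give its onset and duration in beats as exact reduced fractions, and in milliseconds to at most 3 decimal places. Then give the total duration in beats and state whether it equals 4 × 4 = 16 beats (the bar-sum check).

1) 0.0ms=0b +181.406ms=4/7b
2) 181.406ms=4/7b +90.703ms=2/7b
3) 272.109ms=6/7b +90.703ms=2/7b
4) 362.812ms=8/7b +90.703ms=2/7b
5) 453.515ms=10/7b +90.703ms=2/7b
6) 544.218ms=12/7b +90.703ms=2/7b
7) 634.921ms=2b +90.703ms=2/7b
8) 725.624ms=16/7b +90.703ms=2/7b
9) 816.327ms=18/7b +90.703ms=2/7b
10) 907.029ms=20/7b +90.703ms=2/7b
11) 997.732ms=22/7b +90.703ms=2/7b
12) 1088.435ms=24/7b +90.703ms=2/7b
13) 1179.138ms=26/7b +90.703ms=2/7b
14) 1269.841ms=4b +253.968ms=4/5b
15) 1523.81ms=24/5b +253.968ms=4/5b
16) 1777.778ms=28/5b +253.968ms=4/5b
17) 2031.746ms=32/5b +253.968ms=4/5b
18) 2285.714ms=36/5b +126.984ms=2/5b
19) 2412.698ms=38/5b +126.984ms=2/5b
20) 2539.683ms=8b +634.921ms=2b
21) 3174.603ms=10b +90.703ms=2/7b
22) 3265.306ms=72/7b +90.703ms=2/7b
23) 3356.009ms=74/7b +90.703ms=2/7b
24) 3446.712ms=76/7b +90.703ms=2/7b
25) 3537.415ms=78/7b +90.703ms=2/7b
26) 3628.118ms=80/7b +90.703ms=2/7b
27) 3718.821ms=82/7b +90.703ms=2/7b
28) 3809.524ms=12b +158.73ms=1/2b
29) 3968.254ms=25/2b +158.73ms=1/2b
30) 4126.984ms=13b +317.46ms=1b
31) 4444.444ms=14b +634.921ms=2b
Σ=16b of 16 (189bpm 4/4) — PASS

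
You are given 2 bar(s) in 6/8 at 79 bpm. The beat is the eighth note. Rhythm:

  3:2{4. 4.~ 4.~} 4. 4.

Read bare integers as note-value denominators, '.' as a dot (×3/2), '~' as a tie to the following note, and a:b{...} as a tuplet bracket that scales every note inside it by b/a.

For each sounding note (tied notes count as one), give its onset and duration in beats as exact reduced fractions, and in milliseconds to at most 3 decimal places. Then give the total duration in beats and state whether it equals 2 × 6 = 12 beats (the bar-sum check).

1) 0.0ms=0b +1518.987ms=2b
2) 1518.987ms=2b +5316.456ms=7b
3) 6835.443ms=9b +2278.481ms=3b
Σ=12b of 12 (79bpm 6/8) — PASS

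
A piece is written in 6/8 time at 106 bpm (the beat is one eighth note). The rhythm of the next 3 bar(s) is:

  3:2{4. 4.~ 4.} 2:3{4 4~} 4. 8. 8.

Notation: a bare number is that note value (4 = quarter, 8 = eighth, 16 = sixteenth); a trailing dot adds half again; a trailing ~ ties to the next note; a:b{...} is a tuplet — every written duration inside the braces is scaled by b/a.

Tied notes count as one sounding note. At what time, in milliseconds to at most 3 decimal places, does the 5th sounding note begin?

note 5 onset = 15b = 8490.566ms

1. 0.0ms @ 0 + 1132.075ms (2)
2. 1132.075ms @ 2 + 2264.151ms (4)
3. 3396.226ms @ 6 + 1698.113ms (3)
4. 5094.34ms @ 9 + 3396.226ms (6)
5. 8490.566ms @ 15 + 849.057ms (3/2)
6. 9339.623ms @ 33/2 + 849.057ms (3/2)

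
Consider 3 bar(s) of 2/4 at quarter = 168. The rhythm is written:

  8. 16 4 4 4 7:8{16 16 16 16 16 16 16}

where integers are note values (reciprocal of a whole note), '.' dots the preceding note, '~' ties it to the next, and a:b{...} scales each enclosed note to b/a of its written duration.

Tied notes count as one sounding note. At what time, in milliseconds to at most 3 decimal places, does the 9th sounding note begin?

1. 0.0ms @ 0 + 267.857ms (3/4)
2. 267.857ms @ 3/4 + 89.286ms (1/4)
3. 357.143ms @ 1 + 357.143ms (1)
4. 714.286ms @ 2 + 357.143ms (1)
5. 1071.429ms @ 3 + 357.143ms (1)
6. 1428.571ms @ 4 + 102.041ms (2/7)
7. 1530.612ms @ 30/7 + 102.041ms (2/7)
8. 1632.653ms @ 32/7 + 102.041ms (2/7)
9. 1734.694ms @ 34/7 + 102.041ms (2/7)
10. 1836.735ms @ 36/7 + 102.041ms (2/7)
11. 1938.776ms @ 38/7 + 102.041ms (2/7)
12. 2040.816ms @ 40/7 + 102.041ms (2/7)

note 9 onset = 34/7b = 1734.694ms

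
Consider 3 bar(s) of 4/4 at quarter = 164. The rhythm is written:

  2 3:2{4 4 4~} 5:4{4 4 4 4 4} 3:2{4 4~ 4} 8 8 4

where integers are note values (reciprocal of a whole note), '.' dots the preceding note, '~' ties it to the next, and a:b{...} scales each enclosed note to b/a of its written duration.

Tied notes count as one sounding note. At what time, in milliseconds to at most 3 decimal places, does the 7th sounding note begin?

note 7 onset = 32/5b = 2341.463ms

1. 0.0ms @ 0 + 731.707ms (2)
2. 731.707ms @ 2 + 243.902ms (2/3)
3. 975.61ms @ 8/3 + 243.902ms (2/3)
4. 1219.512ms @ 10/3 + 536.585ms (22/15)
5. 1756.098ms @ 24/5 + 292.683ms (4/5)
6. 2048.78ms @ 28/5 + 292.683ms (4/5)
7. 2341.463ms @ 32/5 + 292.683ms (4/5)
8. 2634.146ms @ 36/5 + 292.683ms (4/5)
9. 2926.829ms @ 8 + 243.902ms (2/3)
10. 3170.732ms @ 26/3 + 487.805ms (4/3)
11. 3658.537ms @ 10 + 182.927ms (1/2)
12. 3841.463ms @ 21/2 + 182.927ms (1/2)
13. 4024.39ms @ 11 + 365.854ms (1)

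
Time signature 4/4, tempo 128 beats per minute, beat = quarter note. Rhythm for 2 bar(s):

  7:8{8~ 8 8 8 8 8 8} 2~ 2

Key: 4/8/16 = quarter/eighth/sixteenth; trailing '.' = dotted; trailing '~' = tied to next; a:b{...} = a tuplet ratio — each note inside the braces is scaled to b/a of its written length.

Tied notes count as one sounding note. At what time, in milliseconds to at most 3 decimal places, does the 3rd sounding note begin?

note 3 onset = 12/7b = 803.571ms

1. 0.0ms @ 0 + 535.714ms (8/7)
2. 535.714ms @ 8/7 + 267.857ms (4/7)
3. 803.571ms @ 12/7 + 267.857ms (4/7)
4. 1071.429ms @ 16/7 + 267.857ms (4/7)
5. 1339.286ms @ 20/7 + 267.857ms (4/7)
6. 1607.143ms @ 24/7 + 267.857ms (4/7)
7. 1875.0ms @ 4 + 1875.0ms (4)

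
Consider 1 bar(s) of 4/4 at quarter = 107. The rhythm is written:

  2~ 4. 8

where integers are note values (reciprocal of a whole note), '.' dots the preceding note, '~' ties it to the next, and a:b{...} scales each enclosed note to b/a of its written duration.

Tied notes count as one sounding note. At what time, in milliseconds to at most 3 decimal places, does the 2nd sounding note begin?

1. 0.0ms @ 0 + 1962.617ms (7/2)
2. 1962.617ms @ 7/2 + 280.374ms (1/2)

note 2 onset = 7/2b = 1962.617ms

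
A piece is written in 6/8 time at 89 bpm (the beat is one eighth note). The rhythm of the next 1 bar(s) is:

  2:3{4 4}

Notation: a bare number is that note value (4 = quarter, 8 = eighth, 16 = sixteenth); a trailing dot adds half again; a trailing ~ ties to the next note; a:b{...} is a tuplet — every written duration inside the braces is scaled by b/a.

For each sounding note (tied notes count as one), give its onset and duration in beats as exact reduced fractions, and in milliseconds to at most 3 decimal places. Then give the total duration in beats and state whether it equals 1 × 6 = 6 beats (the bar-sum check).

1) 0.0ms=0b +2022.472ms=3b
2) 2022.472ms=3b +2022.472ms=3b
Σ=6b of 6 (89bpm 6/8) — PASS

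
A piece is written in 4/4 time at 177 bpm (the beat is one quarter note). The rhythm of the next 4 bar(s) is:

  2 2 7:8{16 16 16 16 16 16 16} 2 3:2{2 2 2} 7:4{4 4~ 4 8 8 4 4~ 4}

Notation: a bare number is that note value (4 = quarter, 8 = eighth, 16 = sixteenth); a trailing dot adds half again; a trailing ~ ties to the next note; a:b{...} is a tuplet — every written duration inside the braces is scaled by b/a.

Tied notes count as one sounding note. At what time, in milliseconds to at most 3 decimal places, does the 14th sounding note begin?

note 14 onset = 12b = 4067.797ms

1. 0.0ms @ 0 + 677.966ms (2)
2. 677.966ms @ 2 + 677.966ms (2)
3. 1355.932ms @ 4 + 96.852ms (2/7)
4. 1452.785ms @ 30/7 + 96.852ms (2/7)
5. 1549.637ms @ 32/7 + 96.852ms (2/7)
6. 1646.489ms @ 34/7 + 96.852ms (2/7)
7. 1743.341ms @ 36/7 + 96.852ms (2/7)
8. 1840.194ms @ 38/7 + 96.852ms (2/7)
9. 1937.046ms @ 40/7 + 96.852ms (2/7)
10. 2033.898ms @ 6 + 677.966ms (2)
11. 2711.864ms @ 8 + 451.977ms (4/3)
12. 3163.842ms @ 28/3 + 451.977ms (4/3)
13. 3615.819ms @ 32/3 + 451.977ms (4/3)
14. 4067.797ms @ 12 + 193.705ms (4/7)
15. 4261.501ms @ 88/7 + 387.409ms (8/7)
16. 4648.91ms @ 96/7 + 96.852ms (2/7)
17. 4745.763ms @ 14 + 96.852ms (2/7)
18. 4842.615ms @ 100/7 + 193.705ms (4/7)
19. 5036.32ms @ 104/7 + 387.409ms (8/7)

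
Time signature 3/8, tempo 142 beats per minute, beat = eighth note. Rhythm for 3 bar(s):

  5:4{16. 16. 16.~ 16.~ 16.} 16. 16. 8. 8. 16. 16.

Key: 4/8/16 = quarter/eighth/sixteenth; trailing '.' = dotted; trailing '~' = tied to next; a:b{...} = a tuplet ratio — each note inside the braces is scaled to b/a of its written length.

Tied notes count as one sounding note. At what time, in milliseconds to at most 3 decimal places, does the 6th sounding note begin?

note 6 onset = 9/2b = 1901.408ms

1. 0.0ms @ 0 + 253.521ms (3/5)
2. 253.521ms @ 3/5 + 253.521ms (3/5)
3. 507.042ms @ 6/5 + 760.563ms (9/5)
4. 1267.606ms @ 3 + 316.901ms (3/4)
5. 1584.507ms @ 15/4 + 316.901ms (3/4)
6. 1901.408ms @ 9/2 + 633.803ms (3/2)
7. 2535.211ms @ 6 + 633.803ms (3/2)
8. 3169.014ms @ 15/2 + 316.901ms (3/4)
9. 3485.915ms @ 33/4 + 316.901ms (3/4)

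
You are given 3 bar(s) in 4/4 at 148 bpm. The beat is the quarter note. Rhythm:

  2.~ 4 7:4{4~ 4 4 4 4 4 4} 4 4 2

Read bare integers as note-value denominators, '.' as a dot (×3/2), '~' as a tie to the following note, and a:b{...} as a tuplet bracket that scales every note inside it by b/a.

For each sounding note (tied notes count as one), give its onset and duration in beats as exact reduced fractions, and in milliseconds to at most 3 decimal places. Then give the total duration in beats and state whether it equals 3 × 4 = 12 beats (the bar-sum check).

1) 0.0ms=0b +1621.622ms=4b
2) 1621.622ms=4b +463.32ms=8/7b
3) 2084.942ms=36/7b +231.66ms=4/7b
4) 2316.602ms=40/7b +231.66ms=4/7b
5) 2548.263ms=44/7b +231.66ms=4/7b
6) 2779.923ms=48/7b +231.66ms=4/7b
7) 3011.583ms=52/7b +231.66ms=4/7b
8) 3243.243ms=8b +405.405ms=1b
9) 3648.649ms=9b +405.405ms=1b
10) 4054.054ms=10b +810.811ms=2b
Σ=12b of 12 (148bpm 4/4) — PASS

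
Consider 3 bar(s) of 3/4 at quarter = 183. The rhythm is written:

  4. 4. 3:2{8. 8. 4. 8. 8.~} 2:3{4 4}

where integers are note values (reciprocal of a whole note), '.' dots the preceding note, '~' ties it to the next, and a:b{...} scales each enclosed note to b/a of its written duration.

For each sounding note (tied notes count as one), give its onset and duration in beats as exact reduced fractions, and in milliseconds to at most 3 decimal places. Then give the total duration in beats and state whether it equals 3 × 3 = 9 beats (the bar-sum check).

1) 0.0ms=0b +491.803ms=3/2b
2) 491.803ms=3/2b +491.803ms=3/2b
3) 983.607ms=3b +163.934ms=1/2b
4) 1147.541ms=7/2b +163.934ms=1/2b
5) 1311.475ms=4b +327.869ms=1b
6) 1639.344ms=5b +163.934ms=1/2b
7) 1803.279ms=11/2b +655.738ms=2b
8) 2459.016ms=15/2b +491.803ms=3/2b
Σ=9b of 9 (183bpm 3/4) — PASS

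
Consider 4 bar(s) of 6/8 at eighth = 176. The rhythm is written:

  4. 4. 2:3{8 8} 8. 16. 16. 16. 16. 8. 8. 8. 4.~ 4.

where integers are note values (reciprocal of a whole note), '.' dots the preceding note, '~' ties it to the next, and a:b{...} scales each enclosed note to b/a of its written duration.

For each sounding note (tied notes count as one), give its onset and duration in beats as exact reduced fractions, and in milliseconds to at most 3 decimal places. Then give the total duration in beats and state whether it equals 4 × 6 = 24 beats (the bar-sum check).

1) 0.0ms=0b +1022.727ms=3b
2) 1022.727ms=3b +1022.727ms=3b
3) 2045.455ms=6b +511.364ms=3/2b
4) 2556.818ms=15/2b +511.364ms=3/2b
5) 3068.182ms=9b +511.364ms=3/2b
6) 3579.545ms=21/2b +255.682ms=3/4b
7) 3835.227ms=45/4b +255.682ms=3/4b
8) 4090.909ms=12b +255.682ms=3/4b
9) 4346.591ms=51/4b +255.682ms=3/4b
10) 4602.273ms=27/2b +511.364ms=3/2b
11) 5113.636ms=15b +511.364ms=3/2b
12) 5625.0ms=33/2b +511.364ms=3/2b
13) 6136.364ms=18b +2045.455ms=6b
Σ=24b of 24 (176bpm 6/8) — PASS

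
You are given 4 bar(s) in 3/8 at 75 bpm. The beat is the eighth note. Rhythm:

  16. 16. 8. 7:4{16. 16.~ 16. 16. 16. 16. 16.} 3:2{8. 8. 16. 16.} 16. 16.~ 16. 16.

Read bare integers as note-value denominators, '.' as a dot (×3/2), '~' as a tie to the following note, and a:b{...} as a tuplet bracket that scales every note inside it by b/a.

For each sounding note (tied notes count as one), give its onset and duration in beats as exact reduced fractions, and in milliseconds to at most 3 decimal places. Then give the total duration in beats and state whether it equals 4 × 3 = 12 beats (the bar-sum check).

1) 0.0ms=0b +600.0ms=3/4b
2) 600.0ms=3/4b +600.0ms=3/4b
3) 1200.0ms=3/2b +1200.0ms=3/2b
4) 2400.0ms=3b +342.857ms=3/7b
5) 2742.857ms=24/7b +685.714ms=6/7b
6) 3428.571ms=30/7b +342.857ms=3/7b
7) 3771.429ms=33/7b +342.857ms=3/7b
8) 4114.286ms=36/7b +342.857ms=3/7b
9) 4457.143ms=39/7b +342.857ms=3/7b
10) 4800.0ms=6b +800.0ms=1b
11) 5600.0ms=7b +800.0ms=1b
12) 6400.0ms=8b +400.0ms=1/2b
13) 6800.0ms=17/2b +400.0ms=1/2b
14) 7200.0ms=9b +600.0ms=3/4b
15) 7800.0ms=39/4b +1200.0ms=3/2b
16) 9000.0ms=45/4b +600.0ms=3/4b
Σ=12b of 12 (75bpm 3/8) — PASS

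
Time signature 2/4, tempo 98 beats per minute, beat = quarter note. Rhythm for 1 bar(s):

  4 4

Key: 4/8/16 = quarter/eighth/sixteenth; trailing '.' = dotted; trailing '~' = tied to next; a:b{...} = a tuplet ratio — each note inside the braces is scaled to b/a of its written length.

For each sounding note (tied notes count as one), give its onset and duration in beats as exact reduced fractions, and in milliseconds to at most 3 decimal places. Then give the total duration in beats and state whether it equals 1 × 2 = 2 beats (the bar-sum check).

1) 0.0ms=0b +612.245ms=1b
2) 612.245ms=1b +612.245ms=1b
Σ=2b of 2 (98bpm 2/4) — PASS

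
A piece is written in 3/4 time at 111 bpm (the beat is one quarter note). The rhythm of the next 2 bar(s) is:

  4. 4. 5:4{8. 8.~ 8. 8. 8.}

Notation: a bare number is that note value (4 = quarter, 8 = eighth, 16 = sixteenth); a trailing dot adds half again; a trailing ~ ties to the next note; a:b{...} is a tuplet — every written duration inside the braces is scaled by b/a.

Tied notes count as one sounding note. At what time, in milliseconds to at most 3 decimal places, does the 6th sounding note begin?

1. 0.0ms @ 0 + 810.811ms (3/2)
2. 810.811ms @ 3/2 + 810.811ms (3/2)
3. 1621.622ms @ 3 + 324.324ms (3/5)
4. 1945.946ms @ 18/5 + 648.649ms (6/5)
5. 2594.595ms @ 24/5 + 324.324ms (3/5)
6. 2918.919ms @ 27/5 + 324.324ms (3/5)

note 6 onset = 27/5b = 2918.919ms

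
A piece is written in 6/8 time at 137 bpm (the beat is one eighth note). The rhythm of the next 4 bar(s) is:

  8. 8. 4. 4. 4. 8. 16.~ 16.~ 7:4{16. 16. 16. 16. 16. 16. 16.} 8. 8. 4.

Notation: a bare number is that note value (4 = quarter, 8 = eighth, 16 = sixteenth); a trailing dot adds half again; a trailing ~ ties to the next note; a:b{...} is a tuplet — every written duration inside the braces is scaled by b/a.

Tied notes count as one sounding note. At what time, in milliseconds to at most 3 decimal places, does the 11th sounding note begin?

note 11 onset = 117/7b = 7320.125ms

1. 0.0ms @ 0 + 656.934ms (3/2)
2. 656.934ms @ 3/2 + 656.934ms (3/2)
3. 1313.869ms @ 3 + 1313.869ms (3)
4. 2627.737ms @ 6 + 1313.869ms (3)
5. 3941.606ms @ 9 + 1313.869ms (3)
6. 5255.474ms @ 12 + 656.934ms (3/2)
7. 5912.409ms @ 27/2 + 844.63ms (27/14)
8. 6757.039ms @ 108/7 + 187.696ms (3/7)
9. 6944.734ms @ 111/7 + 187.696ms (3/7)
10. 7132.43ms @ 114/7 + 187.696ms (3/7)
11. 7320.125ms @ 117/7 + 187.696ms (3/7)
12. 7507.821ms @ 120/7 + 187.696ms (3/7)
13. 7695.516ms @ 123/7 + 187.696ms (3/7)
14. 7883.212ms @ 18 + 656.934ms (3/2)
15. 8540.146ms @ 39/2 + 656.934ms (3/2)
16. 9197.08ms @ 21 + 1313.869ms (3)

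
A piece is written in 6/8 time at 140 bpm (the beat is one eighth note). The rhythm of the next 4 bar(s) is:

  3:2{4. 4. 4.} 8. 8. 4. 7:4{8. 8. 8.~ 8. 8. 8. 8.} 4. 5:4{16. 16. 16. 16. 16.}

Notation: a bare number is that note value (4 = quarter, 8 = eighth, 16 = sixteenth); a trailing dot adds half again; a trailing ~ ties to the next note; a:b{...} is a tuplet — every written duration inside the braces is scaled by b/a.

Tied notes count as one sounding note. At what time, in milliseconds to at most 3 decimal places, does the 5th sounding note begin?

1. 0.0ms @ 0 + 857.143ms (2)
2. 857.143ms @ 2 + 857.143ms (2)
3. 1714.286ms @ 4 + 857.143ms (2)
4. 2571.429ms @ 6 + 642.857ms (3/2)
5. 3214.286ms @ 15/2 + 642.857ms (3/2)
6. 3857.143ms @ 9 + 1285.714ms (3)
7. 5142.857ms @ 12 + 367.347ms (6/7)
8. 5510.204ms @ 90/7 + 367.347ms (6/7)
9. 5877.551ms @ 96/7 + 734.694ms (12/7)
10. 6612.245ms @ 108/7 + 367.347ms (6/7)
11. 6979.592ms @ 114/7 + 367.347ms (6/7)
12. 7346.939ms @ 120/7 + 367.347ms (6/7)
13. 7714.286ms @ 18 + 1285.714ms (3)
14. 9000.0ms @ 21 + 257.143ms (3/5)
15. 9257.143ms @ 108/5 + 257.143ms (3/5)
16. 9514.286ms @ 111/5 + 257.143ms (3/5)
17. 9771.429ms @ 114/5 + 257.143ms (3/5)
18. 10028.571ms @ 117/5 + 257.143ms (3/5)

note 5 onset = 15/2b = 3214.286ms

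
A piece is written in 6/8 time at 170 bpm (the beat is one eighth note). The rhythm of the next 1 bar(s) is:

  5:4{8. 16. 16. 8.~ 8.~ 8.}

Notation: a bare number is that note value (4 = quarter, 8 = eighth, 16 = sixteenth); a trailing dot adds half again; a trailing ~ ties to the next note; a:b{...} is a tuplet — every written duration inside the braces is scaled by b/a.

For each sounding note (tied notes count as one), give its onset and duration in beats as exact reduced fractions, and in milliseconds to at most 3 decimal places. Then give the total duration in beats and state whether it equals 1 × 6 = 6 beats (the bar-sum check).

1) 0.0ms=0b +423.529ms=6/5b
2) 423.529ms=6/5b +211.765ms=3/5b
3) 635.294ms=9/5b +211.765ms=3/5b
4) 847.059ms=12/5b +1270.588ms=18/5b
Σ=6b of 6 (170bpm 6/8) — PASS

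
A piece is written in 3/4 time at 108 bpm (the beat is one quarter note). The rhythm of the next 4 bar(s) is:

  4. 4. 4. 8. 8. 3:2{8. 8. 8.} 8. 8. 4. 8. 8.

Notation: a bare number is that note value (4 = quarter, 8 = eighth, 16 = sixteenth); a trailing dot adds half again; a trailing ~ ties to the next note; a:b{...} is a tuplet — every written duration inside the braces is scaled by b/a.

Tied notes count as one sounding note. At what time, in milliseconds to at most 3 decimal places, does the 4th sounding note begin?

1. 0.0ms @ 0 + 833.333ms (3/2)
2. 833.333ms @ 3/2 + 833.333ms (3/2)
3. 1666.667ms @ 3 + 833.333ms (3/2)
4. 2500.0ms @ 9/2 + 416.667ms (3/4)
5. 2916.667ms @ 21/4 + 416.667ms (3/4)
6. 3333.333ms @ 6 + 277.778ms (1/2)
7. 3611.111ms @ 13/2 + 277.778ms (1/2)
8. 3888.889ms @ 7 + 277.778ms (1/2)
9. 4166.667ms @ 15/2 + 416.667ms (3/4)
10. 4583.333ms @ 33/4 + 416.667ms (3/4)
11. 5000.0ms @ 9 + 833.333ms (3/2)
12. 5833.333ms @ 21/2 + 416.667ms (3/4)
13. 6250.0ms @ 45/4 + 416.667ms (3/4)

note 4 onset = 9/2b = 2500.0ms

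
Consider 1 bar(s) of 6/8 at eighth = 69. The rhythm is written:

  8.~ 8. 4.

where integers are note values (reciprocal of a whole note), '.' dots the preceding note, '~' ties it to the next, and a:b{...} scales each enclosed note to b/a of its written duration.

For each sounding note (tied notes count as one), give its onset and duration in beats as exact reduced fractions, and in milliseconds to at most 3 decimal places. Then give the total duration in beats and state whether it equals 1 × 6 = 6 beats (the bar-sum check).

1) 0.0ms=0b +2608.696ms=3b
2) 2608.696ms=3b +2608.696ms=3b
Σ=6b of 6 (69bpm 6/8) — PASS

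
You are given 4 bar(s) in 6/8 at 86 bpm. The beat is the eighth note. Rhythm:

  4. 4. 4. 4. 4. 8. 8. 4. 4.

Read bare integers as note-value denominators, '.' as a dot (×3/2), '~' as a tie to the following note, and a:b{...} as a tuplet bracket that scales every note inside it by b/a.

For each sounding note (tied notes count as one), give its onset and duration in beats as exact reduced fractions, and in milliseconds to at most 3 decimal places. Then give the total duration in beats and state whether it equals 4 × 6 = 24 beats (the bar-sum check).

1) 0.0ms=0b +2093.023ms=3b
2) 2093.023ms=3b +2093.023ms=3b
3) 4186.047ms=6b +2093.023ms=3b
4) 6279.07ms=9b +2093.023ms=3b
5) 8372.093ms=12b +2093.023ms=3b
6) 10465.116ms=15b +1046.512ms=3/2b
7) 11511.628ms=33/2b +1046.512ms=3/2b
8) 12558.14ms=18b +2093.023ms=3b
9) 14651.163ms=21b +2093.023ms=3b
Σ=24b of 24 (86bpm 6/8) — PASS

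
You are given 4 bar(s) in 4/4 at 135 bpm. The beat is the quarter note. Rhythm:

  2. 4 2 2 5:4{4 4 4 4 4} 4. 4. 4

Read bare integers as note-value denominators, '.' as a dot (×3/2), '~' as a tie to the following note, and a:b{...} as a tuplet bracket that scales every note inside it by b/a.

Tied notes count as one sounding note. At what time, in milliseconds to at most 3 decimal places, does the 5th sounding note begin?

1. 0.0ms @ 0 + 1333.333ms (3)
2. 1333.333ms @ 3 + 444.444ms (1)
3. 1777.778ms @ 4 + 888.889ms (2)
4. 2666.667ms @ 6 + 888.889ms (2)
5. 3555.556ms @ 8 + 355.556ms (4/5)
6. 3911.111ms @ 44/5 + 355.556ms (4/5)
7. 4266.667ms @ 48/5 + 355.556ms (4/5)
8. 4622.222ms @ 52/5 + 355.556ms (4/5)
9. 4977.778ms @ 56/5 + 355.556ms (4/5)
10. 5333.333ms @ 12 + 666.667ms (3/2)
11. 6000.0ms @ 27/2 + 666.667ms (3/2)
12. 6666.667ms @ 15 + 444.444ms (1)

note 5 onset = 8b = 3555.556ms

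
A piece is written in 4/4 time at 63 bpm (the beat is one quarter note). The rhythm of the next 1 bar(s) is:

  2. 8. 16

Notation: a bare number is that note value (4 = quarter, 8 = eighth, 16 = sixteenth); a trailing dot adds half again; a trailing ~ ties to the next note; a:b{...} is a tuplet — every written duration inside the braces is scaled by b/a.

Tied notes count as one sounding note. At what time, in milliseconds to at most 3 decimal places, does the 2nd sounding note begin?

1. 0.0ms @ 0 + 2857.143ms (3)
2. 2857.143ms @ 3 + 714.286ms (3/4)
3. 3571.429ms @ 15/4 + 238.095ms (1/4)

note 2 onset = 3b = 2857.143ms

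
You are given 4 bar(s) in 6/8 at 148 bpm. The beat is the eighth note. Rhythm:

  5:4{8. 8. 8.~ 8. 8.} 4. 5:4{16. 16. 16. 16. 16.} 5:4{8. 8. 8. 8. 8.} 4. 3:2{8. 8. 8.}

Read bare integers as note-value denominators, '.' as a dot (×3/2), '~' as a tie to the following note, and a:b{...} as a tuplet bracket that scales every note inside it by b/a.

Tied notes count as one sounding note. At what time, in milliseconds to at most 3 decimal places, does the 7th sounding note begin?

1. 0.0ms @ 0 + 486.486ms (6/5)
2. 486.486ms @ 6/5 + 486.486ms (6/5)
3. 972.973ms @ 12/5 + 972.973ms (12/5)
4. 1945.946ms @ 24/5 + 486.486ms (6/5)
5. 2432.432ms @ 6 + 1216.216ms (3)
6. 3648.649ms @ 9 + 243.243ms (3/5)
7. 3891.892ms @ 48/5 + 243.243ms (3/5)
8. 4135.135ms @ 51/5 + 243.243ms (3/5)
9. 4378.378ms @ 54/5 + 243.243ms (3/5)
10. 4621.622ms @ 57/5 + 243.243ms (3/5)
11. 4864.865ms @ 12 + 486.486ms (6/5)
12. 5351.351ms @ 66/5 + 486.486ms (6/5)
13. 5837.838ms @ 72/5 + 486.486ms (6/5)
14. 6324.324ms @ 78/5 + 486.486ms (6/5)
15. 6810.811ms @ 84/5 + 486.486ms (6/5)
16. 7297.297ms @ 18 + 1216.216ms (3)
17. 8513.514ms @ 21 + 405.405ms (1)
18. 8918.919ms @ 22 + 405.405ms (1)
19. 9324.324ms @ 23 + 405.405ms (1)

note 7 onset = 48/5b = 3891.892ms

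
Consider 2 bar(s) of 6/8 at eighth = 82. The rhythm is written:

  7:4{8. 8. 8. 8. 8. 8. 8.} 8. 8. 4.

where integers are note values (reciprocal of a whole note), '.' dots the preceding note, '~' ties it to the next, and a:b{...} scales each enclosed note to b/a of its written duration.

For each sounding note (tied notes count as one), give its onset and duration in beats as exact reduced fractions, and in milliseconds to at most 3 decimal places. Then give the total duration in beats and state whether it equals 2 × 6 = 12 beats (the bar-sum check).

1) 0.0ms=0b +627.178ms=6/7b
2) 627.178ms=6/7b +627.178ms=6/7b
3) 1254.355ms=12/7b +627.178ms=6/7b
4) 1881.533ms=18/7b +627.178ms=6/7b
5) 2508.711ms=24/7b +627.178ms=6/7b
6) 3135.889ms=30/7b +627.178ms=6/7b
7) 3763.066ms=36/7b +627.178ms=6/7b
8) 4390.244ms=6b +1097.561ms=3/2b
9) 5487.805ms=15/2b +1097.561ms=3/2b
10) 6585.366ms=9b +2195.122ms=3b
Σ=12b of 12 (82bpm 6/8) — PASS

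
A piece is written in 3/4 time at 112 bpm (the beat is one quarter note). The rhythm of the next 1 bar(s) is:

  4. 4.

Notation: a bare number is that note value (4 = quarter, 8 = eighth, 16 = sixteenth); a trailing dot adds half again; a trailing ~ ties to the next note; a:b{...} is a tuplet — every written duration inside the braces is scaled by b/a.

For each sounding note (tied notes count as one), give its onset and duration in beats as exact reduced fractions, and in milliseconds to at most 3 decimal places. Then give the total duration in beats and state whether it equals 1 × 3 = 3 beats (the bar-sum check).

1) 0.0ms=0b +803.571ms=3/2b
2) 803.571ms=3/2b +803.571ms=3/2b
Σ=3b of 3 (112bpm 3/4) — PASS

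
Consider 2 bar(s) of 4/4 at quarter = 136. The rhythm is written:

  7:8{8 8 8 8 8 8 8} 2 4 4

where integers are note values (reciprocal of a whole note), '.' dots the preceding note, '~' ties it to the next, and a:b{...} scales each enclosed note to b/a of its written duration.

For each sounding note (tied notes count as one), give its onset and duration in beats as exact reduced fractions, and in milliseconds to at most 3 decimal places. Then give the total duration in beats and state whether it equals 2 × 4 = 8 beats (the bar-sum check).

1) 0.0ms=0b +252.101ms=4/7b
2) 252.101ms=4/7b +252.101ms=4/7b
3) 504.202ms=8/7b +252.101ms=4/7b
4) 756.303ms=12/7b +252.101ms=4/7b
5) 1008.403ms=16/7b +252.101ms=4/7b
6) 1260.504ms=20/7b +252.101ms=4/7b
7) 1512.605ms=24/7b +252.101ms=4/7b
8) 1764.706ms=4b +882.353ms=2b
9) 2647.059ms=6b +441.176ms=1b
10) 3088.235ms=7b +441.176ms=1b
Σ=8b of 8 (136bpm 4/4) — PASS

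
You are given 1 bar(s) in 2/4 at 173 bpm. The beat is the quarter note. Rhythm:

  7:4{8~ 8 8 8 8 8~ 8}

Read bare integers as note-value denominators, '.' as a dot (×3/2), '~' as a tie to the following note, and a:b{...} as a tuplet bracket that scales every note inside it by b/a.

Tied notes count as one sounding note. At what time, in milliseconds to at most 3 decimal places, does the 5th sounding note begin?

note 5 onset = 10/7b = 495.458ms

1. 0.0ms @ 0 + 198.183ms (4/7)
2. 198.183ms @ 4/7 + 99.092ms (2/7)
3. 297.275ms @ 6/7 + 99.092ms (2/7)
4. 396.367ms @ 8/7 + 99.092ms (2/7)
5. 495.458ms @ 10/7 + 198.183ms (4/7)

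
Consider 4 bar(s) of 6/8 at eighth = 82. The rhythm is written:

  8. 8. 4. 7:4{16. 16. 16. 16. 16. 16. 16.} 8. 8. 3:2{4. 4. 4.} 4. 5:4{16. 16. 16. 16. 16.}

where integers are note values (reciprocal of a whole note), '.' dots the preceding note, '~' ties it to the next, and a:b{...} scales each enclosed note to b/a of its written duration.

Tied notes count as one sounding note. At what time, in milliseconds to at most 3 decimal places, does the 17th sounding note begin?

note 17 onset = 21b = 15365.854ms

1. 0.0ms @ 0 + 1097.561ms (3/2)
2. 1097.561ms @ 3/2 + 1097.561ms (3/2)
3. 2195.122ms @ 3 + 2195.122ms (3)
4. 4390.244ms @ 6 + 313.589ms (3/7)
5. 4703.833ms @ 45/7 + 313.589ms (3/7)
6. 5017.422ms @ 48/7 + 313.589ms (3/7)
7. 5331.01ms @ 51/7 + 313.589ms (3/7)
8. 5644.599ms @ 54/7 + 313.589ms (3/7)
9. 5958.188ms @ 57/7 + 313.589ms (3/7)
10. 6271.777ms @ 60/7 + 313.589ms (3/7)
11. 6585.366ms @ 9 + 1097.561ms (3/2)
12. 7682.927ms @ 21/2 + 1097.561ms (3/2)
13. 8780.488ms @ 12 + 1463.415ms (2)
14. 10243.902ms @ 14 + 1463.415ms (2)
15. 11707.317ms @ 16 + 1463.415ms (2)
16. 13170.732ms @ 18 + 2195.122ms (3)
17. 15365.854ms @ 21 + 439.024ms (3/5)
18. 15804.878ms @ 108/5 + 439.024ms (3/5)
19. 16243.902ms @ 111/5 + 439.024ms (3/5)
20. 16682.927ms @ 114/5 + 439.024ms (3/5)
21. 17121.951ms @ 117/5 + 439.024ms (3/5)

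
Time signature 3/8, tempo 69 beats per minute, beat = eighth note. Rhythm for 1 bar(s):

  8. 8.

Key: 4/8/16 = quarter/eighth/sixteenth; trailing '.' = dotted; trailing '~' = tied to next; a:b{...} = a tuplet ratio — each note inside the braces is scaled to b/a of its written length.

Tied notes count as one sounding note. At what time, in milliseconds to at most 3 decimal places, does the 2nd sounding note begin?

1. 0.0ms @ 0 + 1304.348ms (3/2)
2. 1304.348ms @ 3/2 + 1304.348ms (3/2)

note 2 onset = 3/2b = 1304.348ms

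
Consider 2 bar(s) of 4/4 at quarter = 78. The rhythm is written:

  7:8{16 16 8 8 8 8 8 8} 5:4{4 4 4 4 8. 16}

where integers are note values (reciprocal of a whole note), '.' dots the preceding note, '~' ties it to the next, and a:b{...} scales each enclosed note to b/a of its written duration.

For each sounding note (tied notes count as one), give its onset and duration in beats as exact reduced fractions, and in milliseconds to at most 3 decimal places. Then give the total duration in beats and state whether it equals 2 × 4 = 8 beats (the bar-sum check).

1) 0.0ms=0b +219.78ms=2/7b
2) 219.78ms=2/7b +219.78ms=2/7b
3) 439.56ms=4/7b +439.56ms=4/7b
4) 879.121ms=8/7b +439.56ms=4/7b
5) 1318.681ms=12/7b +439.56ms=4/7b
6) 1758.242ms=16/7b +439.56ms=4/7b
7) 2197.802ms=20/7b +439.56ms=4/7b
8) 2637.363ms=24/7b +439.56ms=4/7b
9) 3076.923ms=4b +615.385ms=4/5b
10) 3692.308ms=24/5b +615.385ms=4/5b
11) 4307.692ms=28/5b +615.385ms=4/5b
12) 4923.077ms=32/5b +615.385ms=4/5b
13) 5538.462ms=36/5b +461.538ms=3/5b
14) 6000.0ms=39/5b +153.846ms=1/5b
Σ=8b of 8 (78bpm 4/4) — PASS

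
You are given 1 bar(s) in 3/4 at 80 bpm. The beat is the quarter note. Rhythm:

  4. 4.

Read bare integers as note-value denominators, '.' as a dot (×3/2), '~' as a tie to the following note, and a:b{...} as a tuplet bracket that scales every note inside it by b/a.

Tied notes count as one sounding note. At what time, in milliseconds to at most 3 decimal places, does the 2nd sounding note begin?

note 2 onset = 3/2b = 1125.0ms

1. 0.0ms @ 0 + 1125.0ms (3/2)
2. 1125.0ms @ 3/2 + 1125.0ms (3/2)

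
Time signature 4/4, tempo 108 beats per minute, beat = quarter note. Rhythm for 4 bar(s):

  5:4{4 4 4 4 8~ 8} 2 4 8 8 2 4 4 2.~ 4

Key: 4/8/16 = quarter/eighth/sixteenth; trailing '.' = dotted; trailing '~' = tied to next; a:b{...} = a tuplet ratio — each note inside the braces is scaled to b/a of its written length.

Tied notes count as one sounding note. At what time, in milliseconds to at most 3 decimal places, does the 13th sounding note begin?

note 13 onset = 12b = 6666.667ms

1. 0.0ms @ 0 + 444.444ms (4/5)
2. 444.444ms @ 4/5 + 444.444ms (4/5)
3. 888.889ms @ 8/5 + 444.444ms (4/5)
4. 1333.333ms @ 12/5 + 444.444ms (4/5)
5. 1777.778ms @ 16/5 + 444.444ms (4/5)
6. 2222.222ms @ 4 + 1111.111ms (2)
7. 3333.333ms @ 6 + 555.556ms (1)
8. 3888.889ms @ 7 + 277.778ms (1/2)
9. 4166.667ms @ 15/2 + 277.778ms (1/2)
10. 4444.444ms @ 8 + 1111.111ms (2)
11. 5555.556ms @ 10 + 555.556ms (1)
12. 6111.111ms @ 11 + 555.556ms (1)
13. 6666.667ms @ 12 + 2222.222ms (4)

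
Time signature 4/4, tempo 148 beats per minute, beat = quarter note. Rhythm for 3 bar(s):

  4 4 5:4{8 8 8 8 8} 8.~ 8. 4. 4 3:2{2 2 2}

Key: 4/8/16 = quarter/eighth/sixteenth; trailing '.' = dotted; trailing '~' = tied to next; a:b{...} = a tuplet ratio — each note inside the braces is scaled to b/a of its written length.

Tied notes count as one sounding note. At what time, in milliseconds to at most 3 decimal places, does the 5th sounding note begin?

1. 0.0ms @ 0 + 405.405ms (1)
2. 405.405ms @ 1 + 405.405ms (1)
3. 810.811ms @ 2 + 162.162ms (2/5)
4. 972.973ms @ 12/5 + 162.162ms (2/5)
5. 1135.135ms @ 14/5 + 162.162ms (2/5)
6. 1297.297ms @ 16/5 + 162.162ms (2/5)
7. 1459.459ms @ 18/5 + 162.162ms (2/5)
8. 1621.622ms @ 4 + 608.108ms (3/2)
9. 2229.73ms @ 11/2 + 608.108ms (3/2)
10. 2837.838ms @ 7 + 405.405ms (1)
11. 3243.243ms @ 8 + 540.541ms (4/3)
12. 3783.784ms @ 28/3 + 540.541ms (4/3)
13. 4324.324ms @ 32/3 + 540.541ms (4/3)

note 5 onset = 14/5b = 1135.135ms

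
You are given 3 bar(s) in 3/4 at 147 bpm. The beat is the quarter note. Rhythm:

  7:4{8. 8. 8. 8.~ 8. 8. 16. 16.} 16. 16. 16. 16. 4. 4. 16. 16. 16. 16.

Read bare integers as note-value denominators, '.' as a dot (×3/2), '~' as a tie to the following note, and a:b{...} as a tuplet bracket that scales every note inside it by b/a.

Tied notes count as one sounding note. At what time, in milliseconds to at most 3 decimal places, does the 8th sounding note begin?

note 8 onset = 3b = 1224.49ms

1. 0.0ms @ 0 + 174.927ms (3/7)
2. 174.927ms @ 3/7 + 174.927ms (3/7)
3. 349.854ms @ 6/7 + 174.927ms (3/7)
4. 524.781ms @ 9/7 + 349.854ms (6/7)
5. 874.636ms @ 15/7 + 174.927ms (3/7)
6. 1049.563ms @ 18/7 + 87.464ms (3/14)
7. 1137.026ms @ 39/14 + 87.464ms (3/14)
8. 1224.49ms @ 3 + 153.061ms (3/8)
9. 1377.551ms @ 27/8 + 153.061ms (3/8)
10. 1530.612ms @ 15/4 + 153.061ms (3/8)
11. 1683.673ms @ 33/8 + 153.061ms (3/8)
12. 1836.735ms @ 9/2 + 612.245ms (3/2)
13. 2448.98ms @ 6 + 612.245ms (3/2)
14. 3061.224ms @ 15/2 + 153.061ms (3/8)
15. 3214.286ms @ 63/8 + 153.061ms (3/8)
16. 3367.347ms @ 33/4 + 153.061ms (3/8)
17. 3520.408ms @ 69/8 + 153.061ms (3/8)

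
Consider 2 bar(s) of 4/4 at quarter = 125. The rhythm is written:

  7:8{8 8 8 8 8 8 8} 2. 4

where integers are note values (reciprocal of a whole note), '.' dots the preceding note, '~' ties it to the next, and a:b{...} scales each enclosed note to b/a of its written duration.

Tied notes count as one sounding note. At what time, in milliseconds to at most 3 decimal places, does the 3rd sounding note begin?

1. 0.0ms @ 0 + 274.286ms (4/7)
2. 274.286ms @ 4/7 + 274.286ms (4/7)
3. 548.571ms @ 8/7 + 274.286ms (4/7)
4. 822.857ms @ 12/7 + 274.286ms (4/7)
5. 1097.143ms @ 16/7 + 274.286ms (4/7)
6. 1371.429ms @ 20/7 + 274.286ms (4/7)
7. 1645.714ms @ 24/7 + 274.286ms (4/7)
8. 1920.0ms @ 4 + 1440.0ms (3)
9. 3360.0ms @ 7 + 480.0ms (1)

note 3 onset = 8/7b = 548.571ms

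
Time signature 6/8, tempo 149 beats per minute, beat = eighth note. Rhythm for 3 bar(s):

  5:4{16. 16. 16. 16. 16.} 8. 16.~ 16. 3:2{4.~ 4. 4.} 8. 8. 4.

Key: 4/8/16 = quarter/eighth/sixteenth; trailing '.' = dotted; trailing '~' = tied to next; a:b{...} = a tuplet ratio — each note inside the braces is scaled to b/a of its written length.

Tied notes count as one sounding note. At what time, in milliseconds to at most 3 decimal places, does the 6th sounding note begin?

note 6 onset = 3b = 1208.054ms

1. 0.0ms @ 0 + 241.611ms (3/5)
2. 241.611ms @ 3/5 + 241.611ms (3/5)
3. 483.221ms @ 6/5 + 241.611ms (3/5)
4. 724.832ms @ 9/5 + 241.611ms (3/5)
5. 966.443ms @ 12/5 + 241.611ms (3/5)
6. 1208.054ms @ 3 + 604.027ms (3/2)
7. 1812.081ms @ 9/2 + 604.027ms (3/2)
8. 2416.107ms @ 6 + 1610.738ms (4)
9. 4026.846ms @ 10 + 805.369ms (2)
10. 4832.215ms @ 12 + 604.027ms (3/2)
11. 5436.242ms @ 27/2 + 604.027ms (3/2)
12. 6040.268ms @ 15 + 1208.054ms (3)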